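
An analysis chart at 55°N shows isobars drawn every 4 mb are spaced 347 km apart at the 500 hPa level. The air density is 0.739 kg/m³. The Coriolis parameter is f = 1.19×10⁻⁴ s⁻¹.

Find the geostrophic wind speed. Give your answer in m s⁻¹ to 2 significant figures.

13 m s⁻¹

Pressure gradient: |∂P/∂n| = 400 Pa / 347000 m = 1.15×10⁻³ Pa/m
Geostrophic balance (pressure-gradient force = Coriolis force):
V_g = (1/(fρ)) |∂P/∂n| = 1.15×10⁻³ / (1.19×10⁻⁴ × 0.739) = 13.1 m/s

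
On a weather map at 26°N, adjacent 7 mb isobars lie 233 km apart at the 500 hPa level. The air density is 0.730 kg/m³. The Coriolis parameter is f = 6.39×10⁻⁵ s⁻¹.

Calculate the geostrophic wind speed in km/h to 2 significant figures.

Pressure gradient: |∂P/∂n| = 700 Pa / 233000 m = 3.00×10⁻³ Pa/m
Geostrophic balance (pressure-gradient force = Coriolis force):
V_g = (1/(fρ)) |∂P/∂n| = 3.00×10⁻³ / (6.39×10⁻⁵ × 0.730) = 64.4 m/s
Converting: 64.4 m/s × 3.6 = 230 km/h

230 km/h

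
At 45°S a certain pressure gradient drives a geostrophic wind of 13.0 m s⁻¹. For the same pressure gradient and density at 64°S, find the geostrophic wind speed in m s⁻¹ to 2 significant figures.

10 m s⁻¹

With the same pressure gradient and density, V_g ∝ 1/f ∝ 1/sin φ.
V₂ = V₁ · sin φ₁ / sin φ₂ = 13.0 × sin 45° / sin 64°
V₂ = 13.0 × 0.7071/0.8988 = 10 m s⁻¹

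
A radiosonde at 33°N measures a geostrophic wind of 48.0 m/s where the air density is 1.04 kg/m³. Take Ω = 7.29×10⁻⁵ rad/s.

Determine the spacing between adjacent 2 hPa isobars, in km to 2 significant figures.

Coriolis parameter at 33°N:
f = 2Ω sin φ = 2 × 7.29×10⁻⁵ × sin 33° = 7.94×10⁻⁵ s⁻¹
Geostrophic balance rearranged: |∂P/∂n| = f ρ V_g
|∂P/∂n| = 7.94×10⁻⁵ × 1.04 × 48.0 = 3.96×10⁻³ Pa/m
Isobar spacing: Δn = ΔP/|∂P/∂n| = 200 Pa / 3.96×10⁻³ Pa/m = 50453 m ≈ 50 km

50 km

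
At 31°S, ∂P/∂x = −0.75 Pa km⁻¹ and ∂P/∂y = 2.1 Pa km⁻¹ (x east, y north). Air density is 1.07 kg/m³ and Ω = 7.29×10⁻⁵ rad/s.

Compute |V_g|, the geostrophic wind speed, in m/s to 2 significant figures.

28 m/s

Coriolis parameter at 31°S:
f = 2Ω sin φ = 2 × 7.29×10⁻⁵ × sin 31° = 7.51×10⁻⁵ s⁻¹
In the Southern Hemisphere f is negative: f = −7.51×10⁻⁵ s⁻¹.
Component geostrophic relations (x east, y north):
u_g = −(1/(fρ)) ∂P/∂y,  v_g = (1/(fρ)) ∂P/∂x
u_g = −(2.1×10⁻³)/(−7.51×10⁻⁵ × 1.07) = 26.1 m/s;  v_g = (−0.75×10⁻³)/(−7.51×10⁻⁵ × 1.07) = 9.33 m/s
|V_g| = √(u_g² + v_g²) = 27.8 m/s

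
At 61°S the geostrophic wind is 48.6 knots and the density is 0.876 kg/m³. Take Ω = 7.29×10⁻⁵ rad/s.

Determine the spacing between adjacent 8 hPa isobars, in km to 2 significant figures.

290 km

Coriolis parameter at 61°S:
f = 2Ω sin φ = 2 × 7.29×10⁻⁵ × sin 61° = 1.28×10⁻⁴ s⁻¹
Wind speed in SI: 48.6 knots = 25.0 m/s
Geostrophic balance rearranged: |∂P/∂n| = f ρ V_g
|∂P/∂n| = 1.28×10⁻⁴ × 0.876 × 25.0 = 2.79×10⁻³ Pa/m
Isobar spacing: Δn = ΔP/|∂P/∂n| = 800 Pa / 2.79×10⁻³ Pa/m = 286441 m ≈ 290 km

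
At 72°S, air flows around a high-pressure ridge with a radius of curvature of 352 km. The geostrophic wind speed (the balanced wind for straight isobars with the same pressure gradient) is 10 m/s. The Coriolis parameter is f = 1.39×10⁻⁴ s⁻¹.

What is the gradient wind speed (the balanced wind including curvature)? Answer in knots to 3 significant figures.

Around a high, pressure-gradient force acts outward with centrifugal, so Coriolis balances both:
fV = (1/ρ)|∂P/∂n| + V²/R  →  V² − fR·V + fR·V_g = 0
With fR = 1.39×10⁻⁴ × 352×10³ m = 48.9 m/s:
V = [fR − √((fR)² − 4 fR V_g)]/2 = [48.9 − √(48.9² − 4×48.9×10)]/2 = 14 m/s
Supergeostrophic (V > V_g = 10 m/s), as expected around a high.
Converting: 14 m/s × 1.944 = 27.2 knots

27.2 knots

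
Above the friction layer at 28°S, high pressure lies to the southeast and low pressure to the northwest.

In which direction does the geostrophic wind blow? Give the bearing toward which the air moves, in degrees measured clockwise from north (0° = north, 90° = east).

225°

The pressure-gradient force points toward the northwest (bearing 315°).
Geostrophic balance: in the Southern Hemisphere the Coriolis force deflects motion to the left, so the geostrophic wind blows 90° to the left of the pressure-gradient force (low pressure on the right).
Rotating 315° by 90° counterclockwise gives 225° — the wind blows toward the southwest.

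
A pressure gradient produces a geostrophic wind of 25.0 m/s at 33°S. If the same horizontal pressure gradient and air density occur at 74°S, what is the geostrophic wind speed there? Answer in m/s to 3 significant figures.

14.2 m/s

With the same pressure gradient and density, V_g ∝ 1/f ∝ 1/sin φ.
V₂ = V₁ · sin φ₁ / sin φ₂ = 25.0 × sin 33° / sin 74°
V₂ = 25.0 × 0.5446/0.9613 = 14.2 m/s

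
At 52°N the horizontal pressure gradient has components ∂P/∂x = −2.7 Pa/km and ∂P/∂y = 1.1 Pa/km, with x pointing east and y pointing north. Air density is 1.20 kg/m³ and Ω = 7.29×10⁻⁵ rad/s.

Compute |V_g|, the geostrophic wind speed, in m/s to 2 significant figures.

Coriolis parameter at 52°N:
f = 2Ω sin φ = 2 × 7.29×10⁻⁵ × sin 52° = 1.15×10⁻⁴ s⁻¹
Component geostrophic relations (x east, y north):
u_g = −(1/(fρ)) ∂P/∂y,  v_g = (1/(fρ)) ∂P/∂x
u_g = −(1.1×10⁻³)/(1.15×10⁻⁴ × 1.20) = −7.98 m/s;  v_g = (−2.7×10⁻³)/(1.15×10⁻⁴ × 1.20) = −19.6 m/s
|V_g| = √(u_g² + v_g²) = 21.1 m/s

21 m/s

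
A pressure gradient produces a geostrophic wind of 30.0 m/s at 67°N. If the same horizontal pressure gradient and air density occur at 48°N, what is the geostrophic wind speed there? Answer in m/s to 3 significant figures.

With the same pressure gradient and density, V_g ∝ 1/f ∝ 1/sin φ.
V₂ = V₁ · sin φ₁ / sin φ₂ = 30.0 × sin 67° / sin 48°
V₂ = 30.0 × 0.9205/0.7431 = 37.2 m/s

37.2 m/s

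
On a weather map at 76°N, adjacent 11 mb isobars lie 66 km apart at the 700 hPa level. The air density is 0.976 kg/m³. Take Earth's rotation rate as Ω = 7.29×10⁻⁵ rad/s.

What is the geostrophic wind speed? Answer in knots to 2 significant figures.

230 knots

Coriolis parameter at 76°N:
f = 2Ω sin φ = 2 × 7.29×10⁻⁵ × sin 76° = 1.41×10⁻⁴ s⁻¹
Pressure gradient: |∂P/∂n| = 1100 Pa / 66000 m = 1.67×10⁻² Pa/m
Geostrophic balance (pressure-gradient force = Coriolis force):
V_g = (1/(fρ)) |∂P/∂n| = 1.67×10⁻² / (1.41×10⁻⁴ × 0.976) = 121 m/s
Converting: 121 m/s × 1.944 = 230 knots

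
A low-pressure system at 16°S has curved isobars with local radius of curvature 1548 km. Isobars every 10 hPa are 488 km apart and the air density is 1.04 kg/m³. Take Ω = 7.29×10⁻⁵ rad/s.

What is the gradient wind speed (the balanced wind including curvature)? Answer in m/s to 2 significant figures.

32 m/s

Coriolis parameter at 16°S:
f = 2Ω sin φ = 2 × 7.29×10⁻⁵ × sin 16° = 4.02×10⁻⁵ s⁻¹
Pressure gradient: |∂P/∂n| = 1000 Pa / 488000 m = 2.05×10⁻³ Pa/m
Geostrophic speed: V_g = |∂P/∂n|/(fρ) = 2.05×10⁻³/(4.02×10⁻⁵ × 1.04) = 49.0 m/s
Around a low, centrifugal force acts outward with Coriolis, so pressure-gradient force balances both:
(1/ρ)|∂P/∂n| = fV + V²/R  →  V² + fR·V − fR·V_g = 0
With fR = 4.02×10⁻⁵ × 1548×10³ m = 62.2 m/s:
V = [−fR + √((fR)² + 4 fR V_g)]/2 = [−62.2 + √(62.2² + 4×62.2×49)]/2 = 32.3 m/s
Subgeostrophic (V < V_g = 49 m/s), as expected around a low.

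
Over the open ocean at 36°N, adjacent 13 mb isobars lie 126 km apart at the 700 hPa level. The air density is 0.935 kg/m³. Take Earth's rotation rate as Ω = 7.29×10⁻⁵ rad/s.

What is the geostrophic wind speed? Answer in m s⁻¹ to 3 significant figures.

129 m s⁻¹

Coriolis parameter at 36°N:
f = 2Ω sin φ = 2 × 7.29×10⁻⁵ × sin 36° = 8.57×10⁻⁵ s⁻¹
Pressure gradient: |∂P/∂n| = 1300 Pa / 126000 m = 1.03×10⁻² Pa/m
Geostrophic balance (pressure-gradient force = Coriolis force):
V_g = (1/(fρ)) |∂P/∂n| = 1.03×10⁻² / (8.57×10⁻⁵ × 0.935) = 129 m/s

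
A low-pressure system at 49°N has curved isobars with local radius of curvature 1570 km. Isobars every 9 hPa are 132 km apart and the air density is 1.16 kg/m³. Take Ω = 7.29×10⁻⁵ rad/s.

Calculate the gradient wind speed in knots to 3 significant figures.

Coriolis parameter at 49°N:
f = 2Ω sin φ = 2 × 7.29×10⁻⁵ × sin 49° = 1.10×10⁻⁴ s⁻¹
Pressure gradient: |∂P/∂n| = 900 Pa / 132000 m = 6.82×10⁻³ Pa/m
Geostrophic speed: V_g = |∂P/∂n|/(fρ) = 6.82×10⁻³/(1.10×10⁻⁴ × 1.16) = 53.4 m/s
Around a low, centrifugal force acts outward with Coriolis, so pressure-gradient force balances both:
(1/ρ)|∂P/∂n| = fV + V²/R  →  V² + fR·V − fR·V_g = 0
With fR = 1.10×10⁻⁴ × 1570×10³ m = 173 m/s:
V = [−fR + √((fR)² + 4 fR V_g)]/2 = [−173 + √(173² + 4×173×53.4)]/2 = 42.8 m/s
Subgeostrophic (V < V_g = 53.4 m/s), as expected around a low.
Converting: 42.8 m/s × 1.944 = 83.2 knots

83.2 knots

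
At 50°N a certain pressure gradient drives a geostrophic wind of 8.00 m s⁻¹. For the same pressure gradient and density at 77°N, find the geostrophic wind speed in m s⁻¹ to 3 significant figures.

6.29 m s⁻¹

With the same pressure gradient and density, V_g ∝ 1/f ∝ 1/sin φ.
V₂ = V₁ · sin φ₁ / sin φ₂ = 8.00 × sin 50° / sin 77°
V₂ = 8.00 × 0.7660/0.9744 = 6.29 m s⁻¹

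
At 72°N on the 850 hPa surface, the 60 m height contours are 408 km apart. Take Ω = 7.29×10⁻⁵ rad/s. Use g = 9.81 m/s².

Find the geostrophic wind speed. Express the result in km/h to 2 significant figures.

Coriolis parameter at 72°N:
f = 2Ω sin φ = 2 × 7.29×10⁻⁵ × sin 72° = 1.39×10⁻⁴ s⁻¹
Height gradient: |∂Z/∂n| = 60 m / 408000 m = 1.47×10⁻⁴
On a pressure surface, geostrophic balance gives V_g = (g/f)|∂Z/∂n|:
V_g = 9.81 × 1.47×10⁻⁴ / 1.39×10⁻⁴ = 10.4 m/s
Converting: 10.4 m/s × 3.6 = 37 km/h

37 km/h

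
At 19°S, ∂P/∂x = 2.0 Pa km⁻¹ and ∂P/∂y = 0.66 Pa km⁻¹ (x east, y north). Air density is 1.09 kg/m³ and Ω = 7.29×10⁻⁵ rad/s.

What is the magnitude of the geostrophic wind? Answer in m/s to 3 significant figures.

Coriolis parameter at 19°S:
f = 2Ω sin φ = 2 × 7.29×10⁻⁵ × sin 19° = 4.75×10⁻⁵ s⁻¹
In the Southern Hemisphere f is negative: f = −4.75×10⁻⁵ s⁻¹.
Component geostrophic relations (x east, y north):
u_g = −(1/(fρ)) ∂P/∂y,  v_g = (1/(fρ)) ∂P/∂x
u_g = −(0.66×10⁻³)/(−4.75×10⁻⁵ × 1.09) = 12.8 m/s;  v_g = (2.0×10⁻³)/(−4.75×10⁻⁵ × 1.09) = −38.7 m/s
|V_g| = √(u_g² + v_g²) = 40.7 m/s

40.7 m/s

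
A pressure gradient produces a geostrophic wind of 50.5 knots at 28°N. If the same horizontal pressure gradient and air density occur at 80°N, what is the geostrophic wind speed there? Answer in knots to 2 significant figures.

24 knots

With the same pressure gradient and density, V_g ∝ 1/f ∝ 1/sin φ.
V₂ = V₁ · sin φ₁ / sin φ₂ = 50.5 × sin 28° / sin 80°
V₂ = 50.5 × 0.4695/0.9848 = 24 knots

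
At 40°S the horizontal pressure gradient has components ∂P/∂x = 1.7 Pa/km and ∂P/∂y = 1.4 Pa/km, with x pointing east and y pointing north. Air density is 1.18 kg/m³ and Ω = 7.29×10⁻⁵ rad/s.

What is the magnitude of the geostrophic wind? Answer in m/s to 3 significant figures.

Coriolis parameter at 40°S:
f = 2Ω sin φ = 2 × 7.29×10⁻⁵ × sin 40° = 9.37×10⁻⁵ s⁻¹
In the Southern Hemisphere f is negative: f = −9.37×10⁻⁵ s⁻¹.
Component geostrophic relations (x east, y north):
u_g = −(1/(fρ)) ∂P/∂y,  v_g = (1/(fρ)) ∂P/∂x
u_g = −(1.4×10⁻³)/(−9.37×10⁻⁵ × 1.18) = 12.7 m/s;  v_g = (1.7×10⁻³)/(−9.37×10⁻⁵ × 1.18) = −15.4 m/s
|V_g| = √(u_g² + v_g²) = 19.9 m/s

19.9 m/s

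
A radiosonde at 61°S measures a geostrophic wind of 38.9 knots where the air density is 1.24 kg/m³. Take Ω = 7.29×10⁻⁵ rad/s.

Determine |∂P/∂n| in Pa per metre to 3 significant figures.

Coriolis parameter at 61°S:
f = 2Ω sin φ = 2 × 7.29×10⁻⁵ × sin 61° = 1.28×10⁻⁴ s⁻¹
Wind speed in SI: 38.9 knots = 20.0 m/s
Geostrophic balance rearranged: |∂P/∂n| = f ρ V_g
|∂P/∂n| = 1.28×10⁻⁴ × 1.24 × 20.0 = 3.16×10⁻³ Pa/m

3.16×10⁻³ Pa/m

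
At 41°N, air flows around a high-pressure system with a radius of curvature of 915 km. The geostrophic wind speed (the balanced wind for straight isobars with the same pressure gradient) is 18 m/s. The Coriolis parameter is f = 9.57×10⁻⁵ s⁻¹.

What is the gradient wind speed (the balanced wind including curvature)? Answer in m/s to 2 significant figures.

Around a high, pressure-gradient force acts outward with centrifugal, so Coriolis balances both:
fV = (1/ρ)|∂P/∂n| + V²/R  →  V² − fR·V + fR·V_g = 0
With fR = 9.57×10⁻⁵ × 915×10³ m = 87.6 m/s:
V = [fR − √((fR)² − 4 fR V_g)]/2 = [87.6 − √(87.6² − 4×87.6×18)]/2 = 25.3 m/s
Supergeostrophic (V > V_g = 18 m/s), as expected around a high.

25 m/s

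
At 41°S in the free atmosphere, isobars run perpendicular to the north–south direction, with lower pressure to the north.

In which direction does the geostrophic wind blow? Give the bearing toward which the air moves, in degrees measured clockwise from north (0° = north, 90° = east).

270°

The pressure-gradient force points toward the north (bearing 000°).
Geostrophic balance: in the Southern Hemisphere the Coriolis force deflects motion to the left, so the geostrophic wind blows 90° to the left of the pressure-gradient force (low pressure on the right).
Rotating 000° by 90° counterclockwise gives 270° — the wind blows toward the west.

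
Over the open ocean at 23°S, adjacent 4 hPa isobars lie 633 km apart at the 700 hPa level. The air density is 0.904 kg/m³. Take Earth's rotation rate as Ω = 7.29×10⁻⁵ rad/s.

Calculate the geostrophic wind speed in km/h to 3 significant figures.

Coriolis parameter at 23°S:
f = 2Ω sin φ = 2 × 7.29×10⁻⁵ × sin 23° = 5.70×10⁻⁵ s⁻¹
Pressure gradient: |∂P/∂n| = 400 Pa / 633000 m = 6.32×10⁻⁴ Pa/m
Geostrophic balance (pressure-gradient force = Coriolis force):
V_g = (1/(fρ)) |∂P/∂n| = 6.32×10⁻⁴ / (5.70×10⁻⁵ × 0.904) = 12.3 m/s
Converting: 12.3 m/s × 3.6 = 44.2 km/h

44.2 km/h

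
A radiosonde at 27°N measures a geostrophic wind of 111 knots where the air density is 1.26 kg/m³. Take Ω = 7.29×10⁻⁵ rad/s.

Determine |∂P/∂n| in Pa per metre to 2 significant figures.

4.8×10⁻³ Pa/m

Coriolis parameter at 27°N:
f = 2Ω sin φ = 2 × 7.29×10⁻⁵ × sin 27° = 6.62×10⁻⁵ s⁻¹
Wind speed in SI: 111 knots = 57.1 m/s
Geostrophic balance rearranged: |∂P/∂n| = f ρ V_g
|∂P/∂n| = 6.62×10⁻⁵ × 1.26 × 57.1 = 4.76×10⁻³ Pa/m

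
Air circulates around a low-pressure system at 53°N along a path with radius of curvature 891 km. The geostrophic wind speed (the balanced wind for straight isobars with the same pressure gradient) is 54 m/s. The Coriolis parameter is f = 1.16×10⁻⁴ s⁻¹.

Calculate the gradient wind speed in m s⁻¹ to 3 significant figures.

Around a low, centrifugal force acts outward with Coriolis, so pressure-gradient force balances both:
(1/ρ)|∂P/∂n| = fV + V²/R  →  V² + fR·V − fR·V_g = 0
With fR = 1.16×10⁻⁴ × 891×10³ m = 103 m/s:
V = [−fR + √((fR)² + 4 fR V_g)]/2 = [−103 + √(103² + 4×103×54)]/2 = 39.2 m/s
Subgeostrophic (V < V_g = 54 m/s), as expected around a low.

39.2 m s⁻¹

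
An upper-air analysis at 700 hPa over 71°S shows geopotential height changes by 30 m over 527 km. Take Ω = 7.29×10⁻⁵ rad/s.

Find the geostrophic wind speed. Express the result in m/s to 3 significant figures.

4.05 m/s

Coriolis parameter at 71°S:
f = 2Ω sin φ = 2 × 7.29×10⁻⁵ × sin 71° = 1.38×10⁻⁴ s⁻¹
Height gradient: |∂Z/∂n| = 30 m / 527000 m = 5.69×10⁻⁵
On a pressure surface, geostrophic balance gives V_g = (g/f)|∂Z/∂n|:
V_g = 9.81 × 5.69×10⁻⁵ / 1.38×10⁻⁴ = 4.05 m/s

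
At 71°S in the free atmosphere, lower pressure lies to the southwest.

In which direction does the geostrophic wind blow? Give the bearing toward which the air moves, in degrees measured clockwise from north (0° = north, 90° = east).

The pressure-gradient force points toward the southwest (bearing 225°).
Geostrophic balance: in the Southern Hemisphere the Coriolis force deflects motion to the left, so the geostrophic wind blows 90° to the left of the pressure-gradient force (low pressure on the right).
Rotating 225° by 90° counterclockwise gives 135° — the wind blows toward the southeast.

135°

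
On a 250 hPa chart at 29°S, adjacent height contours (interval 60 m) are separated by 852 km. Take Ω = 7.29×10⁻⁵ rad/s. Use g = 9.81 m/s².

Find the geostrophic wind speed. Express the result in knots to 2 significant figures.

Coriolis parameter at 29°S:
f = 2Ω sin φ = 2 × 7.29×10⁻⁵ × sin 29° = 7.07×10⁻⁵ s⁻¹
Height gradient: |∂Z/∂n| = 60 m / 852000 m = 7.04×10⁻⁵
On a pressure surface, geostrophic balance gives V_g = (g/f)|∂Z/∂n|:
V_g = 9.81 × 7.04×10⁻⁵ / 7.07×10⁻⁵ = 9.77 m/s
Converting: 9.77 m/s × 1.944 = 19 knots

19 knots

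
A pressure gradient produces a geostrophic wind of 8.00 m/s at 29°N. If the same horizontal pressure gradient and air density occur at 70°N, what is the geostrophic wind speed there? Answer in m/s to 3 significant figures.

4.13 m/s

With the same pressure gradient and density, V_g ∝ 1/f ∝ 1/sin φ.
V₂ = V₁ · sin φ₁ / sin φ₂ = 8.00 × sin 29° / sin 70°
V₂ = 8.00 × 0.4848/0.9397 = 4.13 m/s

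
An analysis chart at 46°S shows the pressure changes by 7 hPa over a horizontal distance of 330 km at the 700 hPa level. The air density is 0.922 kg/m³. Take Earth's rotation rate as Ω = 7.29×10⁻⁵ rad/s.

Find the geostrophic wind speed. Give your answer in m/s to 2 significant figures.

Coriolis parameter at 46°S:
f = 2Ω sin φ = 2 × 7.29×10⁻⁵ × sin 46° = 1.05×10⁻⁴ s⁻¹
Pressure gradient: |∂P/∂n| = 700 Pa / 330000 m = 2.12×10⁻³ Pa/m
Geostrophic balance (pressure-gradient force = Coriolis force):
V_g = (1/(fρ)) |∂P/∂n| = 2.12×10⁻³ / (1.05×10⁻⁴ × 0.922) = 21.9 m/s

22 m/s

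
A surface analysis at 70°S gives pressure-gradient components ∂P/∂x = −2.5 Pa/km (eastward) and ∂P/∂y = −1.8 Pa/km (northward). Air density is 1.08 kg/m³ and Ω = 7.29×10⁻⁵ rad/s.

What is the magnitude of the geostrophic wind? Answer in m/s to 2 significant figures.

21 m/s

Coriolis parameter at 70°S:
f = 2Ω sin φ = 2 × 7.29×10⁻⁵ × sin 70° = 1.37×10⁻⁴ s⁻¹
In the Southern Hemisphere f is negative: f = −1.37×10⁻⁴ s⁻¹.
Component geostrophic relations (x east, y north):
u_g = −(1/(fρ)) ∂P/∂y,  v_g = (1/(fρ)) ∂P/∂x
u_g = −(−1.8×10⁻³)/(−1.37×10⁻⁴ × 1.08) = −12.2 m/s;  v_g = (−2.5×10⁻³)/(−1.37×10⁻⁴ × 1.08) = 16.9 m/s
|V_g| = √(u_g² + v_g²) = 20.8 m/s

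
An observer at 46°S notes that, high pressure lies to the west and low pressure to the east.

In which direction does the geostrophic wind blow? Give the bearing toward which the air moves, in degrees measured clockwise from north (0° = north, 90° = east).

000°

The pressure-gradient force points toward the east (bearing 090°).
Geostrophic balance: in the Southern Hemisphere the Coriolis force deflects motion to the left, so the geostrophic wind blows 90° to the left of the pressure-gradient force (low pressure on the right).
Rotating 090° by 90° counterclockwise gives 000° — the wind blows toward the north.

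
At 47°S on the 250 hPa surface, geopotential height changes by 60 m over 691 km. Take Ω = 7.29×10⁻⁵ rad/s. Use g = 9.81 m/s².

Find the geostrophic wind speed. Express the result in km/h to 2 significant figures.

29 km/h

Coriolis parameter at 47°S:
f = 2Ω sin φ = 2 × 7.29×10⁻⁵ × sin 47° = 1.07×10⁻⁴ s⁻¹
Height gradient: |∂Z/∂n| = 60 m / 691000 m = 8.68×10⁻⁵
On a pressure surface, geostrophic balance gives V_g = (g/f)|∂Z/∂n|:
V_g = 9.81 × 8.68×10⁻⁵ / 1.07×10⁻⁴ = 7.99 m/s
Converting: 7.99 m/s × 3.6 = 29 km/h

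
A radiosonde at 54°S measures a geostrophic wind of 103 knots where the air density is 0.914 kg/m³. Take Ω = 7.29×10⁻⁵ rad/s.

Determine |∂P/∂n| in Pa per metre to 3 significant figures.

5.71×10⁻³ Pa/m

Coriolis parameter at 54°S:
f = 2Ω sin φ = 2 × 7.29×10⁻⁵ × sin 54° = 1.18×10⁻⁴ s⁻¹
Wind speed in SI: 103 knots = 53.0 m/s
Geostrophic balance rearranged: |∂P/∂n| = f ρ V_g
|∂P/∂n| = 1.18×10⁻⁴ × 0.914 × 53.0 = 5.71×10⁻³ Pa/m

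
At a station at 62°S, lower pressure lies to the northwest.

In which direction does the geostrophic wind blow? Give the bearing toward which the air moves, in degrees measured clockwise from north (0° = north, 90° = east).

The pressure-gradient force points toward the northwest (bearing 315°).
Geostrophic balance: in the Southern Hemisphere the Coriolis force deflects motion to the left, so the geostrophic wind blows 90° to the left of the pressure-gradient force (low pressure on the right).
Rotating 315° by 90° counterclockwise gives 225° — the wind blows toward the southwest.

225°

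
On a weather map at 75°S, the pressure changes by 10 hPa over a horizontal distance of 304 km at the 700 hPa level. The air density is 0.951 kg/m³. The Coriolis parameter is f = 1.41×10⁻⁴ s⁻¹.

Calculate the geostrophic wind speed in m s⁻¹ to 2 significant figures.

Pressure gradient: |∂P/∂n| = 1000 Pa / 304000 m = 3.29×10⁻³ Pa/m
Geostrophic balance (pressure-gradient force = Coriolis force):
V_g = (1/(fρ)) |∂P/∂n| = 3.29×10⁻³ / (1.41×10⁻⁴ × 0.951) = 24.5 m/s

25 m s⁻¹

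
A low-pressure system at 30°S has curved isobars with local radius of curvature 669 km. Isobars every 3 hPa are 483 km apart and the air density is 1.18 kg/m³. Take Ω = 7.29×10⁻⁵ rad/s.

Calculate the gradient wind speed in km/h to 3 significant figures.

Coriolis parameter at 30°S:
f = 2Ω sin φ = 2 × 7.29×10⁻⁵ × sin 30° = 7.29×10⁻⁵ s⁻¹
Pressure gradient: |∂P/∂n| = 300 Pa / 483000 m = 6.21×10⁻⁴ Pa/m
Geostrophic speed: V_g = |∂P/∂n|/(fρ) = 6.21×10⁻⁴/(7.29×10⁻⁵ × 1.18) = 7.22 m/s
Around a low, centrifugal force acts outward with Coriolis, so pressure-gradient force balances both:
(1/ρ)|∂P/∂n| = fV + V²/R  →  V² + fR·V − fR·V_g = 0
With fR = 7.29×10⁻⁵ × 669×10³ m = 48.8 m/s:
V = [−fR + √((fR)² + 4 fR V_g)]/2 = [−48.8 + √(48.8² + 4×48.8×7.22)]/2 = 6.38 m/s
Subgeostrophic (V < V_g = 7.22 m/s), as expected around a low.
Converting: 6.38 m/s × 3.6 = 23.0 km/h

23.0 km/h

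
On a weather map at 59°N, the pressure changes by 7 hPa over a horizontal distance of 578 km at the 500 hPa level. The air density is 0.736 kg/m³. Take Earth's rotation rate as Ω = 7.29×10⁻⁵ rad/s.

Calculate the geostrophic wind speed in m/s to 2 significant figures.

13 m/s

Coriolis parameter at 59°N:
f = 2Ω sin φ = 2 × 7.29×10⁻⁵ × sin 59° = 1.25×10⁻⁴ s⁻¹
Pressure gradient: |∂P/∂n| = 700 Pa / 578000 m = 1.21×10⁻³ Pa/m
Geostrophic balance (pressure-gradient force = Coriolis force):
V_g = (1/(fρ)) |∂P/∂n| = 1.21×10⁻³ / (1.25×10⁻⁴ × 0.736) = 13.2 m/s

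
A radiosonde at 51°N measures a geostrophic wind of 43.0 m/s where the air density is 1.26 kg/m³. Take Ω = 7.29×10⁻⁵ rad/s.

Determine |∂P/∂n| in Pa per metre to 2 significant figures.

6.1×10⁻³ Pa/m

Coriolis parameter at 51°N:
f = 2Ω sin φ = 2 × 7.29×10⁻⁵ × sin 51° = 1.13×10⁻⁴ s⁻¹
Geostrophic balance rearranged: |∂P/∂n| = f ρ V_g
|∂P/∂n| = 1.13×10⁻⁴ × 1.26 × 43.0 = 6.14×10⁻³ Pa/m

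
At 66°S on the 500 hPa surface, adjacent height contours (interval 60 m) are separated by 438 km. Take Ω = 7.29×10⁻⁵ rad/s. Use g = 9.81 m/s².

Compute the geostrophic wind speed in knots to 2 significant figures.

20 knots

Coriolis parameter at 66°S:
f = 2Ω sin φ = 2 × 7.29×10⁻⁵ × sin 66° = 1.33×10⁻⁴ s⁻¹
Height gradient: |∂Z/∂n| = 60 m / 438000 m = 1.37×10⁻⁴
On a pressure surface, geostrophic balance gives V_g = (g/f)|∂Z/∂n|:
V_g = 9.81 × 1.37×10⁻⁴ / 1.33×10⁻⁴ = 10.1 m/s
Converting: 10.1 m/s × 1.944 = 20 knots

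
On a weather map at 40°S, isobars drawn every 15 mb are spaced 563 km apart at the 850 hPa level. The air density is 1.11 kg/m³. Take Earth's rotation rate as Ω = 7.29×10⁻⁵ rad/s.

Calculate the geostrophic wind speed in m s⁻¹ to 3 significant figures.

Coriolis parameter at 40°S:
f = 2Ω sin φ = 2 × 7.29×10⁻⁵ × sin 40° = 9.37×10⁻⁵ s⁻¹
Pressure gradient: |∂P/∂n| = 1500 Pa / 563000 m = 2.66×10⁻³ Pa/m
Geostrophic balance (pressure-gradient force = Coriolis force):
V_g = (1/(fρ)) |∂P/∂n| = 2.66×10⁻³ / (9.37×10⁻⁵ × 1.11) = 25.6 m/s

25.6 m s⁻¹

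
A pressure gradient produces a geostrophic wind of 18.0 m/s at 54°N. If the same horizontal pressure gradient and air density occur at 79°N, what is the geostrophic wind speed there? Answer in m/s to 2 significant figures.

15 m/s

With the same pressure gradient and density, V_g ∝ 1/f ∝ 1/sin φ.
V₂ = V₁ · sin φ₁ / sin φ₂ = 18.0 × sin 54° / sin 79°
V₂ = 18.0 × 0.8090/0.9816 = 15 m/s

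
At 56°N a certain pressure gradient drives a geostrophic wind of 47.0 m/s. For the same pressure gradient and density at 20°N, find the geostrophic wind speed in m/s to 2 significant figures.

110 m/s

With the same pressure gradient and density, V_g ∝ 1/f ∝ 1/sin φ.
V₂ = V₁ · sin φ₁ / sin φ₂ = 47.0 × sin 56° / sin 20°
V₂ = 47.0 × 0.8290/0.3420 = 110 m/s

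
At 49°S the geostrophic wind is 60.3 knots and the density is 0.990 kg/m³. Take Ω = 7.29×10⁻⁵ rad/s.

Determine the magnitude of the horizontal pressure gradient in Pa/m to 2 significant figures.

3.4×10⁻³ Pa/m

Coriolis parameter at 49°S:
f = 2Ω sin φ = 2 × 7.29×10⁻⁵ × sin 49° = 1.10×10⁻⁴ s⁻¹
Wind speed in SI: 60.3 knots = 31.0 m/s
Geostrophic balance rearranged: |∂P/∂n| = f ρ V_g
|∂P/∂n| = 1.10×10⁻⁴ × 0.990 × 31.0 = 3.38×10⁻³ Pa/m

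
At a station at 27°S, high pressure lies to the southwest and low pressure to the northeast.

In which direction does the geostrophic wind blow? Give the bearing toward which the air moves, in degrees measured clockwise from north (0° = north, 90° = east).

The pressure-gradient force points toward the northeast (bearing 045°).
Geostrophic balance: in the Southern Hemisphere the Coriolis force deflects motion to the left, so the geostrophic wind blows 90° to the left of the pressure-gradient force (low pressure on the right).
Rotating 045° by 90° counterclockwise gives 315° — the wind blows toward the northwest.

315°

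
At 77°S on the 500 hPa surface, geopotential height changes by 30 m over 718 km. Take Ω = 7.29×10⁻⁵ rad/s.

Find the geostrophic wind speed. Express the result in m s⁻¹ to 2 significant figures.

2.9 m s⁻¹

Coriolis parameter at 77°S:
f = 2Ω sin φ = 2 × 7.29×10⁻⁵ × sin 77° = 1.42×10⁻⁴ s⁻¹
Height gradient: |∂Z/∂n| = 30 m / 718000 m = 4.18×10⁻⁵
On a pressure surface, geostrophic balance gives V_g = (g/f)|∂Z/∂n|:
V_g = 9.81 × 4.18×10⁻⁵ / 1.42×10⁻⁴ = 2.89 m/s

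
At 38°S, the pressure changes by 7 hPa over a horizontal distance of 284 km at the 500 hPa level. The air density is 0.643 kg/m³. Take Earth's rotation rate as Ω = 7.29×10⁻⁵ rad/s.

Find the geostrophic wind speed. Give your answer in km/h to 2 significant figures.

150 km/h

Coriolis parameter at 38°S:
f = 2Ω sin φ = 2 × 7.29×10⁻⁵ × sin 38° = 8.98×10⁻⁵ s⁻¹
Pressure gradient: |∂P/∂n| = 700 Pa / 284000 m = 2.46×10⁻³ Pa/m
Geostrophic balance (pressure-gradient force = Coriolis force):
V_g = (1/(fρ)) |∂P/∂n| = 2.46×10⁻³ / (8.98×10⁻⁵ × 0.643) = 42.7 m/s
Converting: 42.7 m/s × 3.6 = 150 km/h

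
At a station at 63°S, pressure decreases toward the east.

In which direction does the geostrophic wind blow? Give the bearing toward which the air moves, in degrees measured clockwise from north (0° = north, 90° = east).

The pressure-gradient force points toward the east (bearing 090°).
Geostrophic balance: in the Southern Hemisphere the Coriolis force deflects motion to the left, so the geostrophic wind blows 90° to the left of the pressure-gradient force (low pressure on the right).
Rotating 090° by 90° counterclockwise gives 000° — the wind blows toward the north.

000°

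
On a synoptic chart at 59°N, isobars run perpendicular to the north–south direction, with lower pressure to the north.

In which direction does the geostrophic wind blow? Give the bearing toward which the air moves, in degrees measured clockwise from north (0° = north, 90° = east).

090°

The pressure-gradient force points toward the north (bearing 000°).
Geostrophic balance: in the Northern Hemisphere the Coriolis force deflects motion to the right, so the geostrophic wind blows 90° to the right of the pressure-gradient force (low pressure on the left).
Rotating 000° by 90° clockwise gives 090° — the wind blows toward the east.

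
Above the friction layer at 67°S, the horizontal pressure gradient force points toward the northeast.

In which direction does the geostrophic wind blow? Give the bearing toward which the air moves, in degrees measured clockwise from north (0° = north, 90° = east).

The pressure-gradient force points toward the northeast (bearing 045°).
Geostrophic balance: in the Southern Hemisphere the Coriolis force deflects motion to the left, so the geostrophic wind blows 90° to the left of the pressure-gradient force (low pressure on the right).
Rotating 045° by 90° counterclockwise gives 315° — the wind blows toward the northwest.

315°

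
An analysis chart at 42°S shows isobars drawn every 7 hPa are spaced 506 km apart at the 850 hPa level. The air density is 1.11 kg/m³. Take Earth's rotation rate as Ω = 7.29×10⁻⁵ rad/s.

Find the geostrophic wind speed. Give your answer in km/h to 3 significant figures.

Coriolis parameter at 42°S:
f = 2Ω sin φ = 2 × 7.29×10⁻⁵ × sin 42° = 9.76×10⁻⁵ s⁻¹
Pressure gradient: |∂P/∂n| = 700 Pa / 506000 m = 1.38×10⁻³ Pa/m
Geostrophic balance (pressure-gradient force = Coriolis force):
V_g = (1/(fρ)) |∂P/∂n| = 1.38×10⁻³ / (9.76×10⁻⁵ × 1.11) = 12.8 m/s
Converting: 12.8 m/s × 3.6 = 46.0 km/h

46.0 km/h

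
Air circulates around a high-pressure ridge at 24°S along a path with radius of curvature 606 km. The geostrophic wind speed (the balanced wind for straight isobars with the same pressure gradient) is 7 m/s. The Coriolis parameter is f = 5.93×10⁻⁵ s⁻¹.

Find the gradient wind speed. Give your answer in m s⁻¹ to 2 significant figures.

9.5 m s⁻¹

Around a high, pressure-gradient force acts outward with centrifugal, so Coriolis balances both:
fV = (1/ρ)|∂P/∂n| + V²/R  →  V² − fR·V + fR·V_g = 0
With fR = 5.93×10⁻⁵ × 606×10³ m = 35.9 m/s:
V = [fR − √((fR)² − 4 fR V_g)]/2 = [35.9 − √(35.9² − 4×35.9×7)]/2 = 9.52 m/s
Supergeostrophic (V > V_g = 7 m/s), as expected around a high.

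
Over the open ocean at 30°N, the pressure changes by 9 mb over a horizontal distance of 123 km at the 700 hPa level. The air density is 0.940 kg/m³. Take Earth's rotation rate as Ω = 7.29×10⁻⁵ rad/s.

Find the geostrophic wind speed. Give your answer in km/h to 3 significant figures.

Coriolis parameter at 30°N:
f = 2Ω sin φ = 2 × 7.29×10⁻⁵ × sin 30° = 7.29×10⁻⁵ s⁻¹
Pressure gradient: |∂P/∂n| = 900 Pa / 123000 m = 7.32×10⁻³ Pa/m
Geostrophic balance (pressure-gradient force = Coriolis force):
V_g = (1/(fρ)) |∂P/∂n| = 7.32×10⁻³ / (7.29×10⁻⁵ × 0.940) = 107 m/s
Converting: 107 m/s × 3.6 = 384 km/h

384 km/h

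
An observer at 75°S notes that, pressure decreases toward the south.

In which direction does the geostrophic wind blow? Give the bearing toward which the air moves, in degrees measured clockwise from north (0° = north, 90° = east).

090°

The pressure-gradient force points toward the south (bearing 180°).
Geostrophic balance: in the Southern Hemisphere the Coriolis force deflects motion to the left, so the geostrophic wind blows 90° to the left of the pressure-gradient force (low pressure on the right).
Rotating 180° by 90° counterclockwise gives 090° — the wind blows toward the east.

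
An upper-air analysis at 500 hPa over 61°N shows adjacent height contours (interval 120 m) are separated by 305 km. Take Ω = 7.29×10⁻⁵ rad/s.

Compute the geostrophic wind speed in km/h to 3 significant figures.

Coriolis parameter at 61°N:
f = 2Ω sin φ = 2 × 7.29×10⁻⁵ × sin 61° = 1.28×10⁻⁴ s⁻¹
Height gradient: |∂Z/∂n| = 120 m / 305000 m = 3.93×10⁻⁴
On a pressure surface, geostrophic balance gives V_g = (g/f)|∂Z/∂n|:
V_g = 9.81 × 3.93×10⁻⁴ / 1.28×10⁻⁴ = 30.3 m/s
Converting: 30.3 m/s × 3.6 = 109 km/h

109 km/h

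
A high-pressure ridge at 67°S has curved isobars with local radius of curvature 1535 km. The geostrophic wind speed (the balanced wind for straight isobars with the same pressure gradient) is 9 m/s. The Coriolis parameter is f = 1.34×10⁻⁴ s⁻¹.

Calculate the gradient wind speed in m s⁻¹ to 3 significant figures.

9.43 m s⁻¹

Around a high, pressure-gradient force acts outward with centrifugal, so Coriolis balances both:
fV = (1/ρ)|∂P/∂n| + V²/R  →  V² − fR·V + fR·V_g = 0
With fR = 1.34×10⁻⁴ × 1535×10³ m = 206 m/s:
V = [fR − √((fR)² − 4 fR V_g)]/2 = [206 − √(206² − 4×206×9)]/2 = 9.43 m/s
Supergeostrophic (V > V_g = 9 m/s), as expected around a high.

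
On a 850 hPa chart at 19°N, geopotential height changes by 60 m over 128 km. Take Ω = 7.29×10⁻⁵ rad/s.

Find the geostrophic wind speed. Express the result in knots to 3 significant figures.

Coriolis parameter at 19°N:
f = 2Ω sin φ = 2 × 7.29×10⁻⁵ × sin 19° = 4.75×10⁻⁵ s⁻¹
Height gradient: |∂Z/∂n| = 60 m / 128000 m = 4.69×10⁻⁴
On a pressure surface, geostrophic balance gives V_g = (g/f)|∂Z/∂n|:
V_g = 9.81 × 4.69×10⁻⁴ / 4.75×10⁻⁵ = 96.9 m/s
Converting: 96.9 m/s × 1.944 = 188 knots

188 knots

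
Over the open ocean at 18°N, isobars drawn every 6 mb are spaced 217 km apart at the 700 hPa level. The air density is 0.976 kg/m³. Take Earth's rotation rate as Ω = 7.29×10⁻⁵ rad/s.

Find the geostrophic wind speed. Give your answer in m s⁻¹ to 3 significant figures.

62.9 m s⁻¹

Coriolis parameter at 18°N:
f = 2Ω sin φ = 2 × 7.29×10⁻⁵ × sin 18° = 4.51×10⁻⁵ s⁻¹
Pressure gradient: |∂P/∂n| = 600 Pa / 217000 m = 2.76×10⁻³ Pa/m
Geostrophic balance (pressure-gradient force = Coriolis force):
V_g = (1/(fρ)) |∂P/∂n| = 2.76×10⁻³ / (4.51×10⁻⁵ × 0.976) = 62.9 m/s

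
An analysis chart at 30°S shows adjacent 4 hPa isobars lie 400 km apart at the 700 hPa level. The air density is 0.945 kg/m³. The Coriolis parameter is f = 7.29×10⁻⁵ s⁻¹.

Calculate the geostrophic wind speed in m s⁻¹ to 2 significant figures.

Pressure gradient: |∂P/∂n| = 400 Pa / 400000 m = 1.00×10⁻³ Pa/m
Geostrophic balance (pressure-gradient force = Coriolis force):
V_g = (1/(fρ)) |∂P/∂n| = 1.00×10⁻³ / (7.29×10⁻⁵ × 0.945) = 14.5 m/s

15 m s⁻¹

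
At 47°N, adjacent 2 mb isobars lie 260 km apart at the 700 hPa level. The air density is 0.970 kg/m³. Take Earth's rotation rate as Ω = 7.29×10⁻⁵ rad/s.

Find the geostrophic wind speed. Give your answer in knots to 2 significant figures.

Coriolis parameter at 47°N:
f = 2Ω sin φ = 2 × 7.29×10⁻⁵ × sin 47° = 1.07×10⁻⁴ s⁻¹
Pressure gradient: |∂P/∂n| = 200 Pa / 260000 m = 7.69×10⁻⁴ Pa/m
Geostrophic balance (pressure-gradient force = Coriolis force):
V_g = (1/(fρ)) |∂P/∂n| = 7.69×10⁻⁴ / (1.07×10⁻⁴ × 0.970) = 7.44 m/s
Converting: 7.44 m/s × 1.944 = 14 knots

14 knots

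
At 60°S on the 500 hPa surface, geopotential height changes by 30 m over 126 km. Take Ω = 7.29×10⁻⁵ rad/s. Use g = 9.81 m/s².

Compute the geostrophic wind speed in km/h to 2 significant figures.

Coriolis parameter at 60°S:
f = 2Ω sin φ = 2 × 7.29×10⁻⁵ × sin 60° = 1.26×10⁻⁴ s⁻¹
Height gradient: |∂Z/∂n| = 30 m / 126000 m = 2.38×10⁻⁴
On a pressure surface, geostrophic balance gives V_g = (g/f)|∂Z/∂n|:
V_g = 9.81 × 2.38×10⁻⁴ / 1.26×10⁻⁴ = 18.5 m/s
Converting: 18.5 m/s × 3.6 = 67 km/h

67 km/h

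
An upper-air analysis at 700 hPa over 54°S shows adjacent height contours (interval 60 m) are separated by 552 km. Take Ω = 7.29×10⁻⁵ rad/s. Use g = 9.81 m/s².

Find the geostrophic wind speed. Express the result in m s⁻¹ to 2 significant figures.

Coriolis parameter at 54°S:
f = 2Ω sin φ = 2 × 7.29×10⁻⁵ × sin 54° = 1.18×10⁻⁴ s⁻¹
Height gradient: |∂Z/∂n| = 60 m / 552000 m = 1.09×10⁻⁴
On a pressure surface, geostrophic balance gives V_g = (g/f)|∂Z/∂n|:
V_g = 9.81 × 1.09×10⁻⁴ / 1.18×10⁻⁴ = 9.04 m/s

9.0 m s⁻¹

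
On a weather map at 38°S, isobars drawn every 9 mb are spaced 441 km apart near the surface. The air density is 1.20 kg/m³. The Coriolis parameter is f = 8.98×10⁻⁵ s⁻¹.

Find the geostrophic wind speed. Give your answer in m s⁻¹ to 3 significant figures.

Pressure gradient: |∂P/∂n| = 900 Pa / 441000 m = 2.04×10⁻³ Pa/m
Geostrophic balance (pressure-gradient force = Coriolis force):
V_g = (1/(fρ)) |∂P/∂n| = 2.04×10⁻³ / (8.98×10⁻⁵ × 1.20) = 18.9 m/s

18.9 m s⁻¹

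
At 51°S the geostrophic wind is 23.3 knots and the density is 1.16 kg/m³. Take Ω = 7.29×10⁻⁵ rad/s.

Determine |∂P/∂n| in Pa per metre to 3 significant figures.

1.58×10⁻³ Pa/m

Coriolis parameter at 51°S:
f = 2Ω sin φ = 2 × 7.29×10⁻⁵ × sin 51° = 1.13×10⁻⁴ s⁻¹
Wind speed in SI: 23.3 knots = 12.0 m/s
Geostrophic balance rearranged: |∂P/∂n| = f ρ V_g
|∂P/∂n| = 1.13×10⁻⁴ × 1.16 × 12.0 = 1.58×10⁻³ Pa/m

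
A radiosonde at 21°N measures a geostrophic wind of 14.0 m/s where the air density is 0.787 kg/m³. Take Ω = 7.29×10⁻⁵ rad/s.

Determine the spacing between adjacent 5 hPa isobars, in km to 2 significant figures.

870 km

Coriolis parameter at 21°N:
f = 2Ω sin φ = 2 × 7.29×10⁻⁵ × sin 21° = 5.23×10⁻⁵ s⁻¹
Geostrophic balance rearranged: |∂P/∂n| = f ρ V_g
|∂P/∂n| = 5.23×10⁻⁵ × 0.787 × 14.0 = 5.76×10⁻⁴ Pa/m
Isobar spacing: Δn = ΔP/|∂P/∂n| = 500 Pa / 5.76×10⁻⁴ Pa/m = 868521 m ≈ 870 km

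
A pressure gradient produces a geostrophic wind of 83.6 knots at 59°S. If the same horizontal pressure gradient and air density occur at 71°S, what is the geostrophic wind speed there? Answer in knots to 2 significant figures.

76 knots

With the same pressure gradient and density, V_g ∝ 1/f ∝ 1/sin φ.
V₂ = V₁ · sin φ₁ / sin φ₂ = 83.6 × sin 59° / sin 71°
V₂ = 83.6 × 0.8572/0.9455 = 76 knots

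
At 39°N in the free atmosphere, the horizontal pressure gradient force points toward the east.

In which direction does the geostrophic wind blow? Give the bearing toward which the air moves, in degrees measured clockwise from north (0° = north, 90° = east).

180°

The pressure-gradient force points toward the east (bearing 090°).
Geostrophic balance: in the Northern Hemisphere the Coriolis force deflects motion to the right, so the geostrophic wind blows 90° to the right of the pressure-gradient force (low pressure on the left).
Rotating 090° by 90° clockwise gives 180° — the wind blows toward the south.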